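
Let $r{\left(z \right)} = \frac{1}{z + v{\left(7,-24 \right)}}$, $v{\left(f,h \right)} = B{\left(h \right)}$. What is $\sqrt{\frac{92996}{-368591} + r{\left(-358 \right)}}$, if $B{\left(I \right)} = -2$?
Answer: $\frac{13 i \sqrt{738210368890}}{22115460} \approx 0.50505 i$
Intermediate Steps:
$v{\left(f,h \right)} = -2$
$r{\left(z \right)} = \frac{1}{-2 + z}$ ($r{\left(z \right)} = \frac{1}{z - 2} = \frac{1}{-2 + z}$)
$\sqrt{\frac{92996}{-368591} + r{\left(-358 \right)}} = \sqrt{\frac{92996}{-368591} + \frac{1}{-2 - 358}} = \sqrt{92996 \left(- \frac{1}{368591}\right) + \frac{1}{-360}} = \sqrt{- \frac{92996}{368591} - \frac{1}{360}} = \sqrt{- \frac{33847151}{132692760}} = \frac{13 i \sqrt{738210368890}}{22115460}$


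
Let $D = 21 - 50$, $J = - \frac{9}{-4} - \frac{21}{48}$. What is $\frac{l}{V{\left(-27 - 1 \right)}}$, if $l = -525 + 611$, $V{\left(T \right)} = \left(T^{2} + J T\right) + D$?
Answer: $\frac{344}{2817} \approx 0.12212$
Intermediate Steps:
$J = \frac{29}{16}$ ($J = \left(-9\right) \left(- \frac{1}{4}\right) - \frac{7}{16} = \frac{9}{4} - \frac{7}{16} = \frac{29}{16} \approx 1.8125$)
$D = -29$ ($D = 21 - 50 = -29$)
$V{\left(T \right)} = -29 + T^{2} + \frac{29 T}{16}$ ($V{\left(T \right)} = \left(T^{2} + \frac{29 T}{16}\right) - 29 = -29 + T^{2} + \frac{29 T}{16}$)
$l = 86$
$\frac{l}{V{\left(-27 - 1 \right)}} = \frac{86}{-29 + \left(-27 - 1\right)^{2} + \frac{29 \left(-27 - 1\right)}{16}} = \frac{86}{-29 + \left(-28\right)^{2} + \frac{29}{16} \left(-28\right)} = \frac{86}{-29 + 784 - \frac{203}{4}} = \frac{86}{\frac{2817}{4}} = 86 \cdot \frac{4}{2817} = \frac{344}{2817}$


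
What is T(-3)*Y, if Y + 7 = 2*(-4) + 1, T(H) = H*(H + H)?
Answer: -252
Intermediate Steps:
T(H) = 2*H² (T(H) = H*(2*H) = 2*H²)
Y = -14 (Y = -7 + (2*(-4) + 1) = -7 + (-8 + 1) = -7 - 7 = -14)
T(-3)*Y = (2*(-3)²)*(-14) = (2*9)*(-14) = 18*(-14) = -252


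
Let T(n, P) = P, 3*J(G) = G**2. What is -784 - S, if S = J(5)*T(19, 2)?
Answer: -2402/3 ≈ -800.67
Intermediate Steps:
J(G) = G**2/3
S = 50/3 (S = ((1/3)*5**2)*2 = ((1/3)*25)*2 = (25/3)*2 = 50/3 ≈ 16.667)
-784 - S = -784 - 1*50/3 = -784 - 50/3 = -2402/3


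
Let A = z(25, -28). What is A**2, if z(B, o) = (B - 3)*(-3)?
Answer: 4356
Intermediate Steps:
z(B, o) = 9 - 3*B (z(B, o) = (-3 + B)*(-3) = 9 - 3*B)
A = -66 (A = 9 - 3*25 = 9 - 75 = -66)
A**2 = (-66)**2 = 4356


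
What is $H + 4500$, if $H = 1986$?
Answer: $6486$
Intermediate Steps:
$H + 4500 = 1986 + 4500 = 6486$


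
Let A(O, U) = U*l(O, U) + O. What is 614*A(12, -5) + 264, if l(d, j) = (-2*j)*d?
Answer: -360768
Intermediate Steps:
l(d, j) = -2*d*j
A(O, U) = O - 2*O*U**2 (A(O, U) = U*(-2*O*U) + O = -2*O*U**2 + O = O - 2*O*U**2)
614*A(12, -5) + 264 = 614*(12*(1 - 2*(-5)**2)) + 264 = 614*(12*(1 - 2*25)) + 264 = 614*(12*(1 - 50)) + 264 = 614*(12*(-49)) + 264 = 614*(-588) + 264 = -361032 + 264 = -360768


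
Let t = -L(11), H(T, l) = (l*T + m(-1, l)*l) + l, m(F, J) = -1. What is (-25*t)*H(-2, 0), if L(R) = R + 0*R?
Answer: 0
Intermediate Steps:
L(R) = R (L(R) = R + 0 = R)
H(T, l) = T*l (H(T, l) = (l*T - l) + l = (T*l - l) + l = (-l + T*l) + l = T*l)
t = -11 (t = -1*11 = -11)
(-25*t)*H(-2, 0) = (-25*(-11))*(-2*0) = 275*0 = 0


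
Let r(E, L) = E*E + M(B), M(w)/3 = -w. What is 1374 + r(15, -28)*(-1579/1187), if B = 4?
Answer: 1294611/1187 ≈ 1090.7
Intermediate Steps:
M(w) = -3*w (M(w) = 3*(-w) = -3*w)
r(E, L) = -12 + E² (r(E, L) = E*E - 3*4 = E² - 12 = -12 + E²)
1374 + r(15, -28)*(-1579/1187) = 1374 + (-12 + 15²)*(-1579/1187) = 1374 + (-12 + 225)*(-1579*1/1187) = 1374 + 213*(-1579/1187) = 1374 - 336327/1187 = 1294611/1187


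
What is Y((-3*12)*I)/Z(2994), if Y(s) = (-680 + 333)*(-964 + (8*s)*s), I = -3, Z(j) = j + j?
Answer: -8011189/1497 ≈ -5351.5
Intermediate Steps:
Z(j) = 2*j
Y(s) = 334508 - 2776*s² (Y(s) = -347*(-964 + 8*s²) = 334508 - 2776*s²)
Y((-3*12)*I)/Z(2994) = (334508 - 2776*(-3*12*(-3))²)/((2*2994)) = (334508 - 2776*(-36*(-3))²)/5988 = (334508 - 2776*108²)*(1/5988) = (334508 - 2776*11664)*(1/5988) = (334508 - 32379264)*(1/5988) = -32044756*1/5988 = -8011189/1497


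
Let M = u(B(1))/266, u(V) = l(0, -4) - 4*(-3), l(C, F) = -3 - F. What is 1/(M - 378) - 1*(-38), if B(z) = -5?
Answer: 3820064/100535 ≈ 37.997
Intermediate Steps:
u(V) = 13 (u(V) = (-3 - 1*(-4)) - 4*(-3) = (-3 + 4) + 12 = 1 + 12 = 13)
M = 13/266 ≈ 0.048872
1/(M - 378) - 1*(-38) = 1/(13/266 - 378) - 1*(-38) = 1/(-100535/266) + 38 = -266/100535 + 38 = 3820064/100535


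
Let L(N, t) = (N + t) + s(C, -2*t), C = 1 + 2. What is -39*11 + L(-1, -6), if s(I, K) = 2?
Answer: -434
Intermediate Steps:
C = 3
L(N, t) = 2 + N + t (L(N, t) = (N + t) + 2 = 2 + N + t)
-39*11 + L(-1, -6) = -39*11 + (2 - 1 - 6) = -429 - 5 = -434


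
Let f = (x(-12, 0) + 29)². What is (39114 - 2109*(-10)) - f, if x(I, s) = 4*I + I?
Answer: 59243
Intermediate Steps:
x(I, s) = 5*I
f = 961 (f = (5*(-12) + 29)² = (-60 + 29)² = (-31)² = 961)
(39114 - 2109*(-10)) - f = (39114 - 2109*(-10)) - 1*961 = (39114 + 21090) - 961 = 60204 - 961 = 59243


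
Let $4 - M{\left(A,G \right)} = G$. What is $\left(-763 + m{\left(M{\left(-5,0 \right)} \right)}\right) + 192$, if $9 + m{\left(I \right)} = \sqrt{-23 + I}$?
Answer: $-580 + i \sqrt{19} \approx -580.0 + 4.3589 i$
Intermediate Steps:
$M{\left(A,G \right)} = 4 - G$
$m{\left(I \right)} = -9 + \sqrt{-23 + I}$
$\left(-763 + m{\left(M{\left(-5,0 \right)} \right)}\right) + 192 = \left(-763 - \left(9 - \sqrt{-23 + \left(4 - 0\right)}\right)\right) + 192 = \left(-763 - \left(9 - \sqrt{-23 + \left(4 + 0\right)}\right)\right) + 192 = \left(-763 - \left(9 - \sqrt{-23 + 4}\right)\right) + 192 = \left(-763 - \left(9 - \sqrt{-19}\right)\right) + 192 = \left(-763 - \left(9 - i \sqrt{19}\right)\right) + 192 = \left(-772 + i \sqrt{19}\right) + 192 = -580 + i \sqrt{19}$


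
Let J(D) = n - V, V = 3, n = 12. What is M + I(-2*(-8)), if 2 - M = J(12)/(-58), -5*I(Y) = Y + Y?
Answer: -1231/290 ≈ -4.2448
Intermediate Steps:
I(Y) = -2*Y/5 (I(Y) = -(Y + Y)/5 = -2*Y/5)
J(D) = 9 (J(D) = 12 - 1*3 = 12 - 3 = 9)
M = 125/58 (M = 2 - 9/(-58) = 2 - 9*(-1)/58 = 2 - 1*(-9/58) = 2 + 9/58 = 125/58 ≈ 2.1552)
M + I(-2*(-8)) = 125/58 - (-4)*(-8)/5 = 125/58 - 2/5*16 = 125/58 - 32/5 = -1231/290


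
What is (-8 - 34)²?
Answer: 1764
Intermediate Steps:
(-8 - 34)² = (-42)² = 1764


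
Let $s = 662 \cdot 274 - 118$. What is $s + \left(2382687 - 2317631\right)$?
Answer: $246326$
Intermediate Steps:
$s = 181270$ ($s = 181388 - 118 = 181270$)
$s + \left(2382687 - 2317631\right) = 181270 + \left(2382687 - 2317631\right) = 181270 + 65056 = 246326$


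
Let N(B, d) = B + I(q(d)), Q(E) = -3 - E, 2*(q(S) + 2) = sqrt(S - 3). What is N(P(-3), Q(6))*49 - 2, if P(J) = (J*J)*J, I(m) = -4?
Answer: -1521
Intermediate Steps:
q(S) = -2 + sqrt(-3 + S)/2 (q(S) = -2 + sqrt(S - 3)/2 = -2 + sqrt(-3 + S)/2)
P(J) = J**3 (P(J) = J**2*J = J**3)
N(B, d) = -4 + B (N(B, d) = B - 4 = -4 + B)
N(P(-3), Q(6))*49 - 2 = (-4 + (-3)**3)*49 - 2 = (-4 - 27)*49 - 2 = -31*49 - 2 = -1519 - 2 = -1521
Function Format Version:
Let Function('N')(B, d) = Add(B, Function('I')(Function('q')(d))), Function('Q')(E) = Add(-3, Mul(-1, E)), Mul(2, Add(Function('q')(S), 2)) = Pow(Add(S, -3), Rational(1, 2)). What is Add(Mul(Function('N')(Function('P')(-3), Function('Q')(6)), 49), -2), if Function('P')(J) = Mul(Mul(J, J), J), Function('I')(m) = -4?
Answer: -1521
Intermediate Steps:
Function('q')(S) = Add(-2, Mul(Rational(1, 2), Pow(Add(-3, S), Rational(1, 2)))) (Function('q')(S) = Add(-2, Mul(Rational(1, 2), Pow(Add(S, -3), Rational(1, 2)))) = Add(-2, Mul(Rational(1, 2), Pow(Add(-3, S), Rational(1, 2)))))
Function('P')(J) = Pow(J, 3) (Function('P')(J) = Mul(Pow(J, 2), J) = Pow(J, 3))
Function('N')(B, d) = Add(-4, B) (Function('N')(B, d) = Add(B, -4) = Add(-4, B))
Add(Mul(Function('N')(Function('P')(-3), Function('Q')(6)), 49), -2) = Add(Mul(Add(-4, Pow(-3, 3)), 49), -2) = Add(Mul(Add(-4, -27), 49), -2) = Add(Mul(-31, 49), -2) = Add(-1519, -2) = -1521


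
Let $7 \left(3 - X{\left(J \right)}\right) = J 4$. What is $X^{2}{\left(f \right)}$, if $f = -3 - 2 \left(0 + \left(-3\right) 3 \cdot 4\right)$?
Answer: $\frac{65025}{49} \approx 1327.0$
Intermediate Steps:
$f = 69$ ($f = -3 - 2 \left(0 - 36\right) = -3 - -72 = -3 + 72 = 69$)
$X{\left(J \right)} = 3 - \frac{4 J}{7}$ ($X{\left(J \right)} = 3 - \frac{J 4}{7} = 3 - \frac{4 J}{7}$)
$X^{2}{\left(f \right)} = \left(3 - \frac{276}{7}\right)^{2} = \left(- \frac{255}{7}\right)^{2} = \frac{65025}{49}$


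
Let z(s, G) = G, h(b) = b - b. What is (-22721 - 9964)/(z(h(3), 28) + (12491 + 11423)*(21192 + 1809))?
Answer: -32685/550045942 ≈ -5.9422e-5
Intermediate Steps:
h(b) = 0
(-22721 - 9964)/(z(h(3), 28) + (12491 + 11423)*(21192 + 1809)) = (-22721 - 9964)/(28 + (12491 + 11423)*(21192 + 1809)) = -32685/(28 + 23914*23001) = -32685/(28 + 550045914) = -32685/550045942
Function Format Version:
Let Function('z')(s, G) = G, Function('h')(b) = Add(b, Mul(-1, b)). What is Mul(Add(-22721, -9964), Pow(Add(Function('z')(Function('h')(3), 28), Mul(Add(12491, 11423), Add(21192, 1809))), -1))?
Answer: Rational(-32685, 550045942) ≈ -5.9422e-5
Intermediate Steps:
Function('h')(b) = 0
Mul(Add(-22721, -9964), Pow(Add(Function('z')(Function('h')(3), 28), Mul(Add(12491, 11423), Add(21192, 1809))), -1)) = Mul(Add(-22721, -9964), Pow(Add(28, Mul(Add(12491, 11423), Add(21192, 1809))), -1)) = Mul(-32685, Pow(Add(28, Mul(23914, 23001)), -1)) = Mul(-32685, Pow(Add(28, 550045914), -1)) = Mul(-32685, Pow(550045942, -1)) = Mul(-32685, Rational(1, 550045942)) = Rational(-32685, 550045942)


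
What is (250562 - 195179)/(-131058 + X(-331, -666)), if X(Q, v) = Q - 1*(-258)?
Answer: -55383/131131 ≈ -0.42235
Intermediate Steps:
X(Q, v) = 258 + Q (X(Q, v) = Q + 258 = 258 + Q)
(250562 - 195179)/(-131058 + X(-331, -666)) = (250562 - 195179)/(-131058 + (258 - 331)) = 55383/(-131058 - 73) = 55383/(-131131) = 55383*(-1/131131) = -55383/131131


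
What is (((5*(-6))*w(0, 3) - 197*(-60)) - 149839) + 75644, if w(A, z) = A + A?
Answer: -62375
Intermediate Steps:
w(A, z) = 2*A
(((5*(-6))*w(0, 3) - 197*(-60)) - 149839) + 75644 = (((5*(-6))*(2*0) - 197*(-60)) - 149839) + 75644 = ((-30*0 + 11820) - 149839) + 75644 = ((0 + 11820) - 149839) + 75644 = (11820 - 149839) + 75644 = -138019 + 75644 = -62375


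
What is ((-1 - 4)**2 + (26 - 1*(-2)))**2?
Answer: 2809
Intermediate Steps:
((-1 - 4)**2 + (26 - 1*(-2)))**2 = ((-5)**2 + (26 + 2))**2 = (25 + 28)**2 = 53**2 = 2809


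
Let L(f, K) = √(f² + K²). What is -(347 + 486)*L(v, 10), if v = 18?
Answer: -1666*√106 ≈ -17153.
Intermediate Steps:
L(f, K) = √(K² + f²)
-(347 + 486)*L(v, 10) = -(347 + 486)*√(10² + 18²) = -833*√(100 + 324) = -833*√424 = -833*2*√106 = -1666*√106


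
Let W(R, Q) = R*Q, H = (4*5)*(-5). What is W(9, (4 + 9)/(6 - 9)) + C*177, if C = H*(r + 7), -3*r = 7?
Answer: -82639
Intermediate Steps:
r = -7/3 (r = -⅓*7 = -7/3 ≈ -2.3333)
H = -100 (H = 20*(-5) = -100)
W(R, Q) = Q*R
C = -1400/3 (C = -100*(-7/3 + 7) = -100*14/3 = -1400/3 ≈ -466.67)
W(9, (4 + 9)/(6 - 9)) + C*177 = ((4 + 9)/(6 - 9))*9 - 1400/3*177 = (13/(-3))*9 - 82600 = (13*(-⅓))*9 - 82600 = -13/3*9 - 82600 = -39 - 82600 = -82639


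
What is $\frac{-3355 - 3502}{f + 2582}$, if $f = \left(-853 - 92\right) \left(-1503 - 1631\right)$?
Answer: $- \frac{6857}{2964212} \approx -0.0023133$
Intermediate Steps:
$f = 2961630$ ($f = \left(-945\right) \left(-3134\right) = 2961630$)
$\frac{-3355 - 3502}{f + 2582} = \frac{-3355 - 3502}{2961630 + 2582} = - \frac{6857}{2964212}$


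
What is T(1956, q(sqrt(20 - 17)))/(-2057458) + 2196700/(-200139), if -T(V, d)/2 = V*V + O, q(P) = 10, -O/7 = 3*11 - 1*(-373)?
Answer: -1494658784234/205888793331 ≈ -7.2595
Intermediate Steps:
O = -2842 (O = -7*(3*11 - 1*(-373)) = -7*(33 + 373) = -7*406 = -2842)
T(V, d) = 5684 - 2*V**2 (T(V, d) = -2*(V*V - 2842) = -2*(V**2 - 2842) = -2*(-2842 + V**2) = 5684 - 2*V**2)
T(1956, q(sqrt(20 - 17)))/(-2057458) + 2196700/(-200139) = (5684 - 2*1956**2)/(-2057458) + 2196700/(-200139) = (5684 - 2*3825936)*(-1/2057458) + 2196700*(-1/200139) = (5684 - 7651872)*(-1/2057458) - 2196700/200139 = -7646188*(-1/2057458) - 2196700/200139 = 3823094/1028729 - 2196700/200139 = -1494658784234/205888793331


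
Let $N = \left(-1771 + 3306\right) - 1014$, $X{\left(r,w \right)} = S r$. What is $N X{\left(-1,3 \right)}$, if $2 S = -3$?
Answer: $\frac{1563}{2} \approx 781.5$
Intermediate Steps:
$S = - \frac{3}{2}$ ($S = \frac{1}{2} \left(-3\right) = - \frac{3}{2} \approx -1.5$)
$X{\left(r,w \right)} = - \frac{3 r}{2}$
$N = 521$ ($N = 1535 - 1014 = 521$)
$N X{\left(-1,3 \right)} = 521 \left(\left(- \frac{3}{2}\right) \left(-1\right)\right) = 521 \cdot \frac{3}{2} = \frac{1563}{2}$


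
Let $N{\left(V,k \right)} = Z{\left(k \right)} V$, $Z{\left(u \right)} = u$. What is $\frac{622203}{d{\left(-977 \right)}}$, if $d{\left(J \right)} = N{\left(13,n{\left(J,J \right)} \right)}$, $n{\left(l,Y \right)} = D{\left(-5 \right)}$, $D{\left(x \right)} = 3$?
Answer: $\frac{207401}{13} \approx 15954.0$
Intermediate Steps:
$n{\left(l,Y \right)} = 3$
$N{\left(V,k \right)} = V k$ ($N{\left(V,k \right)} = k V = V k$)
$d{\left(J \right)} = 39$ ($d{\left(J \right)} = 13 \cdot 3 = 39$)
$\frac{622203}{d{\left(-977 \right)}} = \frac{622203}{39} = 622203 \cdot \frac{1}{39} = \frac{207401}{13}$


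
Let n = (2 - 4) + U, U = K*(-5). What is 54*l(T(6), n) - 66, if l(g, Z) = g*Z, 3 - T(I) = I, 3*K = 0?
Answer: 258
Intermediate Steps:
K = 0 (K = (⅓)*0 = 0)
T(I) = 3 - I
U = 0 (U = 0*(-5) = 0)
n = -2 (n = (2 - 4) + 0 = -2 + 0 = -2)
l(g, Z) = Z*g
54*l(T(6), n) - 66 = 54*(-2*(3 - 1*6)) - 66 = 54*(-2*(3 - 6)) - 66 = 54*(-2*(-3)) - 66 = 54*6 - 66 = 324 - 66 = 258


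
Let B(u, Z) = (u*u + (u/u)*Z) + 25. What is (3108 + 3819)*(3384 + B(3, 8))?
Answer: 23731902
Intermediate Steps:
B(u, Z) = 25 + Z + u² (B(u, Z) = (u² + 1*Z) + 25 = (u² + Z) + 25 = (Z + u²) + 25 = 25 + Z + u²)
(3108 + 3819)*(3384 + B(3, 8)) = (3108 + 3819)*(3384 + (25 + 8 + 3²)) = 6927*(3384 + (25 + 8 + 9)) = 6927*(3384 + 42) = 6927*3426 = 23731902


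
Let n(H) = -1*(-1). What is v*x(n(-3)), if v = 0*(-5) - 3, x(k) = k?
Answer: -3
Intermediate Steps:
n(H) = 1
v = -3 (v = 0 - 3 = -3)
v*x(n(-3)) = -3*1 = -3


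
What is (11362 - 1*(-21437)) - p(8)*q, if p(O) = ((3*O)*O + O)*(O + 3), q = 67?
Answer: -114601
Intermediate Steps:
p(O) = (3 + O)*(O + 3*O²) (p(O) = (3*O² + O)*(3 + O) = (O + 3*O²)*(3 + O) = (3 + O)*(O + 3*O²))
(11362 - 1*(-21437)) - p(8)*q = (11362 - 1*(-21437)) - 8*(3 + 3*8² + 10*8)*67 = (11362 + 21437) - 8*(3 + 3*64 + 80)*67 = 32799 - 8*(3 + 192 + 80)*67 = 32799 - 8*275*67 = 32799 - 2200*67 = 32799 - 1*147400 = 32799 - 147400 = -114601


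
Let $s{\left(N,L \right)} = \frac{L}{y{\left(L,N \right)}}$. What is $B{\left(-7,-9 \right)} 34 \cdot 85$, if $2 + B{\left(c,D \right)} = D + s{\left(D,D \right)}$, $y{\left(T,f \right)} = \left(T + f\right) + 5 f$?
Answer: $- \frac{219640}{7} \approx -31377.0$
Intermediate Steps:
$y{\left(T,f \right)} = T + 6 f$
$s{\left(N,L \right)} = \frac{L}{L + 6 N}$
$B{\left(c,D \right)} = - \frac{13}{7} + D$ ($B{\left(c,D \right)} = -2 + \left(D + \frac{D}{D + 6 D}\right) = -2 + \left(D + \frac{D}{7 D}\right) = -2 + \left(D + D \frac{1}{7 D}\right) = -2 + \left(D + \frac{1}{7}\right) = -2 + \left(\frac{1}{7} + D\right) = - \frac{13}{7} + D$)
$B{\left(-7,-9 \right)} 34 \cdot 85 = \left(- \frac{13}{7} - 9\right) 34 \cdot 85 = \left(- \frac{76}{7}\right) 34 \cdot 85 = \left(- \frac{2584}{7}\right) 85 = - \frac{219640}{7}$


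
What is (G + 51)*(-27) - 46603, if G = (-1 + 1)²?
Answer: -47980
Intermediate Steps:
G = 0 (G = 0² = 0)
(G + 51)*(-27) - 46603 = (0 + 51)*(-27) - 46603 = 51*(-27) - 46603 = -1377 - 46603 = -47980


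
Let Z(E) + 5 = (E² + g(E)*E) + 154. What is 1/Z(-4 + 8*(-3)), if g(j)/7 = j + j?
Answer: 1/11909 ≈ 8.3970e-5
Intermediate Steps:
g(j) = 14*j (g(j) = 7*(j + j) = 7*(2*j) = 14*j)
Z(E) = 149 + 15*E² (Z(E) = -5 + ((E² + (14*E)*E) + 154) = -5 + ((E² + 14*E²) + 154) = -5 + (15*E² + 154) = -5 + (154 + 15*E²) = 149 + 15*E²)
1/Z(-4 + 8*(-3)) = 1/(149 + 15*(-4 + 8*(-3))²) = 1/(149 + 15*(-4 - 24)²) = 1/(149 + 15*(-28)²) = 1/(149 + 15*784) = 1/(149 + 11760) = 1/11909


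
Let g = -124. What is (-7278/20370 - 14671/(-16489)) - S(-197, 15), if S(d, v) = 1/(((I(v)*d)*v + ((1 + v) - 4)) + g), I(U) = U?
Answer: 1324584662211/2487590147735 ≈ 0.53248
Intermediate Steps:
S(d, v) = 1/(-127 + v + d*v²) (S(d, v) = 1/(((v*d)*v + ((1 + v) - 4)) - 124) = 1/(((d*v)*v + (-3 + v)) - 124) = 1/((d*v² + (-3 + v)) - 124) = 1/((-3 + v + d*v²) - 124) = 1/(-127 + v + d*v²))
(-7278/20370 - 14671/(-16489)) - S(-197, 15) = (-7278/20370 - 14671/(-16489)) - 1/(-127 + 15 - 197*15²) = (-7278*1/20370 - 14671*(-1/16489)) - 1/(-127 + 15 - 197*225) = (-1213/3395 + 14671/16489) - 1/(-127 + 15 - 44325) = 29806888/55980155 - 1/(-44437) = 29806888/55980155 - 1*(-1/44437) = 29806888/55980155 + 1/44437 = 1324584662211/2487590147735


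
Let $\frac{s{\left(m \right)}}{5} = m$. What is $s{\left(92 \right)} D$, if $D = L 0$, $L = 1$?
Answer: $0$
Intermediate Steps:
$s{\left(m \right)} = 5 m$
$D = 0$ ($D = 1 \cdot 0 = 0$)
$s{\left(92 \right)} D = 5 \cdot 92 \cdot 0 = 460 \cdot 0 = 0$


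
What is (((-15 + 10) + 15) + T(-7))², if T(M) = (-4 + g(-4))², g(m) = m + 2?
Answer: 2116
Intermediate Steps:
g(m) = 2 + m
T(M) = 36 (T(M) = (-4 + (2 - 4))² = (-4 - 2)² = (-6)² = 36)
(((-15 + 10) + 15) + T(-7))² = (((-15 + 10) + 15) + 36)² = ((-5 + 15) + 36)² = (10 + 36)² = 46² = 2116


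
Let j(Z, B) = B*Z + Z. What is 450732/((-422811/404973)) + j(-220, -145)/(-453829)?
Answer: -9204374199796236/21320432591 ≈ -4.3172e+5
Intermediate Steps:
j(Z, B) = Z + B*Z
450732/((-422811/404973)) + j(-220, -145)/(-453829) = 450732/((-422811/404973)) - 220*(1 - 145)/(-453829) = 450732/((-422811*1/404973)) - 220*(-144)*(-1/453829) = 450732/(-46979/44997) + 31680*(-1/453829) = 450732*(-44997/46979) - 31680/453829 = -20281587804/46979 - 31680/453829 = -9204374199796236/21320432591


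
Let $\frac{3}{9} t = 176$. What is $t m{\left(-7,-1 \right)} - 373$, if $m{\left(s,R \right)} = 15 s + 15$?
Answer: $-47893$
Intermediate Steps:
$t = 528$ ($t = 3 \cdot 176 = 528$)
$m{\left(s,R \right)} = 15 + 15 s$
$t m{\left(-7,-1 \right)} - 373 = 528 \left(15 + 15 \left(-7\right)\right) - 373 = 528 \left(15 - 105\right) - 373 = 528 \left(-90\right) - 373 = -47520 - 373 = -47893$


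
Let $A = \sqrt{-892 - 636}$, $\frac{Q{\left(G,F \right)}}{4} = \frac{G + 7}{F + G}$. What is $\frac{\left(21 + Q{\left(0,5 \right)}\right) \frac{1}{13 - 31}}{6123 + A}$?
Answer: $- \frac{271453}{1124779710} + \frac{133 i \sqrt{382}}{1687169565} \approx -0.00024134 + 1.5407 \cdot 10^{-6} i$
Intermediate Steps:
$Q{\left(G,F \right)} = \frac{4 \left(7 + G\right)}{F + G}$ ($Q{\left(G,F \right)} = 4 \frac{G + 7}{F + G} = 4 \frac{7 + G}{F + G} = \frac{4 \left(7 + G\right)}{F + G}$)
$A = 2 i \sqrt{382}$ ($A = \sqrt{-1528} = 2 i \sqrt{382} \approx 39.09 i$)
$\frac{\left(21 + Q{\left(0,5 \right)}\right) \frac{1}{13 - 31}}{6123 + A} = \frac{\left(21 + \frac{4 \left(7 + 0\right)}{5 + 0}\right) \frac{1}{13 - 31}}{6123 + 2 i \sqrt{382}} = \frac{\left(21 + 4 \cdot \frac{1}{5} \cdot 7\right) \frac{1}{-18}}{6123 + 2 i \sqrt{382}} = \frac{\left(21 + 4 \cdot \frac{1}{5} \cdot 7\right) \left(- \frac{1}{18}\right)}{6123 + 2 i \sqrt{382}} = \frac{\left(21 + \frac{28}{5}\right) \left(- \frac{1}{18}\right)}{6123 + 2 i \sqrt{382}} = \frac{\frac{133}{5} \left(- \frac{1}{18}\right)}{6123 + 2 i \sqrt{382}} = \frac{1}{6123 + 2 i \sqrt{382}} \left(- \frac{133}{90}\right) = - \frac{133}{90 \left(6123 + 2 i \sqrt{382}\right)}$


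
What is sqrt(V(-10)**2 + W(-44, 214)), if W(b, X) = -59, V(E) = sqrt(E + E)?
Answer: I*sqrt(79) ≈ 8.8882*I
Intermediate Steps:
V(E) = sqrt(2)*sqrt(E) (V(E) = sqrt(2*E) = sqrt(2)*sqrt(E))
sqrt(V(-10)**2 + W(-44, 214)) = sqrt((sqrt(2)*sqrt(-10))**2 - 59) = sqrt((sqrt(2)*(I*sqrt(10)))**2 - 59) = sqrt((2*I*sqrt(5))**2 - 59) = sqrt(-20 - 59) = sqrt(-79) = I*sqrt(79)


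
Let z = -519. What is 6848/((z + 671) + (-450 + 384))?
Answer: 3424/43 ≈ 79.628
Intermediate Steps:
6848/((z + 671) + (-450 + 384)) = 6848/((-519 + 671) + (-450 + 384)) = 6848/(152 - 66) = 6848/86 = 6848*(1/86) = 3424/43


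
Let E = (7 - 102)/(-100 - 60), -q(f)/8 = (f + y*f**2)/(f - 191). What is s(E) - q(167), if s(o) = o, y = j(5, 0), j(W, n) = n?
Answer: -5287/96 ≈ -55.073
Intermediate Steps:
y = 0
q(f) = -8*f/(-191 + f) (q(f) = -8*(f + 0*f**2)/(f - 191) = -8*(f + 0)/(-191 + f) = -8*f/(-191 + f))
E = 19/32 (E = -95/(-160) = -95*(-1/160) = 19/32 ≈ 0.59375)
s(E) - q(167) = 19/32 - (-8)*167/(-191 + 167) = 19/32 - (-8)*167/(-24) = 19/32 - (-8)*167*(-1)/24 = 19/32 - 1*167/3 = 19/32 - 167/3 = -5287/96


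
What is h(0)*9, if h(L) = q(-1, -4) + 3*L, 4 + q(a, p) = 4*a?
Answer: -72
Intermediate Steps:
q(a, p) = -4 + 4*a
h(L) = -8 + 3*L (h(L) = (-4 + 4*(-1)) + 3*L = (-4 - 4) + 3*L = -8 + 3*L)
h(0)*9 = (-8 + 3*0)*9 = (-8 + 0)*9 = -8*9 = -72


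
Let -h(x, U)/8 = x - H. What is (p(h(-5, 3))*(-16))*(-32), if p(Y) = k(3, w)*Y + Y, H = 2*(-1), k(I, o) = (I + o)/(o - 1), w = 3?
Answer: 49152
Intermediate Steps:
k(I, o) = (I + o)/(-1 + o)
H = -2
h(x, U) = -16 - 8*x (h(x, U) = -8*(x - 1*(-2)) = -8*(x + 2) = -8*(2 + x) = -16 - 8*x)
p(Y) = 4*Y (p(Y) = ((3 + 3)/(-1 + 3))*Y + Y = (6/2)*Y + Y = ((½)*6)*Y + Y = 3*Y + Y = 4*Y)
(p(h(-5, 3))*(-16))*(-32) = ((4*(-16 - 8*(-5)))*(-16))*(-32) = ((4*(-16 + 40))*(-16))*(-32) = ((4*24)*(-16))*(-32) = (96*(-16))*(-32) = -1536*(-32) = 49152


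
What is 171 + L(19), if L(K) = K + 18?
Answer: 208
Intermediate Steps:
L(K) = 18 + K
171 + L(19) = 171 + (18 + 19) = 171 + 37 = 208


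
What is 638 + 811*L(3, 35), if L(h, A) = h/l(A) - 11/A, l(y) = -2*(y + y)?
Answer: 51203/140 ≈ 365.74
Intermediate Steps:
l(y) = -4*y
L(h, A) = -11/A - h/(4*A) (L(h, A) = h/((-4*A)) - 11/A = h*(-1/(4*A)) - 11/A = -h/(4*A) - 11/A = -11/A - h/(4*A))
638 + 811*L(3, 35) = 638 + 811*((¼)*(-44 - 1*3)/35) = 638 + 811*((¼)*(1/35)*(-44 - 3)) = 638 + 811*((¼)*(1/35)*(-47)) = 638 + 811*(-47/140) = 638 - 38117/140 = 51203/140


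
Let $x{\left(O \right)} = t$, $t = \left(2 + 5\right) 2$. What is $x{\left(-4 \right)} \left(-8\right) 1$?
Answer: $-112$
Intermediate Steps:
$t = 14$ ($t = 7 \cdot 2 = 14$)
$x{\left(O \right)} = 14$
$x{\left(-4 \right)} \left(-8\right) 1 = 14 \left(-8\right) 1 = \left(-112\right) 1 = -112$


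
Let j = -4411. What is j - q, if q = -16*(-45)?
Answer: -5131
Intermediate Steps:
q = 720
j - q = -4411 - 1*720 = -4411 - 720 = -5131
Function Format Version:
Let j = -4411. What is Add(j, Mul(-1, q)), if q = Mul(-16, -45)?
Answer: -5131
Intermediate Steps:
q = 720
Add(j, Mul(-1, q)) = Add(-4411, Mul(-1, 720)) = Add(-4411, -720) = -5131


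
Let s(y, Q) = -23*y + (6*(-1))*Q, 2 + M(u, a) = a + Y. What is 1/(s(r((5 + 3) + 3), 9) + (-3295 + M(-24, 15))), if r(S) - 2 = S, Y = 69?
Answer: -1/3566 ≈ -0.00028043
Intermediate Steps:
M(u, a) = 67 + a (M(u, a) = -2 + (a + 69) = -2 + (69 + a) = 67 + a)
r(S) = 2 + S
s(y, Q) = -23*y - 6*Q
1/(s(r((5 + 3) + 3), 9) + (-3295 + M(-24, 15))) = 1/((-23*(2 + ((5 + 3) + 3)) - 6*9) + (-3295 + (67 + 15))) = 1/((-23*(2 + (8 + 3)) - 54) + (-3295 + 82)) = 1/((-23*(2 + 11) - 54) - 3213) = 1/((-23*13 - 54) - 3213) = 1/((-299 - 54) - 3213) = 1/(-353 - 3213) = 1/(-3566) = -1/3566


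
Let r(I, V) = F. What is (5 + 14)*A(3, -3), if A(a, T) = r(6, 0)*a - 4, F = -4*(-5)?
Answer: 1064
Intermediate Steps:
F = 20
r(I, V) = 20
A(a, T) = -4 + 20*a (A(a, T) = 20*a - 4 = -4 + 20*a)
(5 + 14)*A(3, -3) = (5 + 14)*(-4 + 20*3) = 19*(-4 + 60) = 19*56 = 1064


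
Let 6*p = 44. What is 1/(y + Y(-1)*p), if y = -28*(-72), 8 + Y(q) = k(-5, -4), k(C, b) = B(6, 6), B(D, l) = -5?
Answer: 3/5762 ≈ 0.00052065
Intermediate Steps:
p = 22/3 (p = (1/6)*44 = 22/3 ≈ 7.3333)
k(C, b) = -5
Y(q) = -13 (Y(q) = -8 - 5 = -13)
y = 2016
1/(y + Y(-1)*p) = 1/(2016 - 13*22/3) = 1/(2016 - 286/3) = 1/(5762/3) = 3/5762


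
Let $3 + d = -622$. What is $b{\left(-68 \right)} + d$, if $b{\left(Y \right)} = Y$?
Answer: $-693$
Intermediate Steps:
$d = -625$ ($d = -3 - 622 = -625$)
$b{\left(-68 \right)} + d = -68 - 625 = -693$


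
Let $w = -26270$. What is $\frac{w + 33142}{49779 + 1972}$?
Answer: $\frac{6872}{51751} \approx 0.13279$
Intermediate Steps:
$\frac{w + 33142}{49779 + 1972} = \frac{-26270 + 33142}{49779 + 1972} = \frac{6872}{51751}$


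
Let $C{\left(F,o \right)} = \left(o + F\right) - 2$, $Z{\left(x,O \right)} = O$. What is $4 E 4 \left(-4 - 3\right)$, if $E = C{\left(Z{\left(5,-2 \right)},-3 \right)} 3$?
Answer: $2352$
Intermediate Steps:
$C{\left(F,o \right)} = -2 + F + o$ ($C{\left(F,o \right)} = \left(F + o\right) - 2 = -2 + F + o$)
$E = -21$ ($E = \left(-2 - 2 - 3\right) 3 = \left(-7\right) 3 = -21$)
$4 E 4 \left(-4 - 3\right) = 4 \left(-21\right) 4 \left(-4 - 3\right) = - 84 \cdot 4 \left(-7\right) = \left(-84\right) \left(-28\right) = 2352$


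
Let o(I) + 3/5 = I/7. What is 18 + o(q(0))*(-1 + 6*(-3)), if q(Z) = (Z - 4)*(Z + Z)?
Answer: 147/5 ≈ 29.400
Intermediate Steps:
q(Z) = 2*Z*(-4 + Z) (q(Z) = (-4 + Z)*(2*Z) = 2*Z*(-4 + Z))
o(I) = -3/5 + I/7
18 + o(q(0))*(-1 + 6*(-3)) = 18 + (-3/5 + (2*0*(-4 + 0))/7)*(-1 + 6*(-3)) = 18 + (-3/5 + (2*0*(-4))/7)*(-1 - 18) = 18 + (-3/5 + (1/7)*0)*(-19) = 18 + (-3/5 + 0)*(-19) = 18 - 3/5*(-19) = 18 + 57/5 = 147/5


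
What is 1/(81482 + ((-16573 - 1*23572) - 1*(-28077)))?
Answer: 1/69414 ≈ 1.4406e-5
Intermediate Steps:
1/(81482 + ((-16573 - 1*23572) - 1*(-28077))) = 1/(81482 + ((-16573 - 23572) + 28077)) = 1/(81482 + (-40145 + 28077)) = 1/(81482 - 12068) = 1/69414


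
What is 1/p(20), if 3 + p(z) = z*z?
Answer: 1/397 ≈ 0.0025189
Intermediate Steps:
p(z) = -3 + z² (p(z) = -3 + z*z = -3 + z²)
1/p(20) = 1/(-3 + 20²) = 1/(-3 + 400) = 1/397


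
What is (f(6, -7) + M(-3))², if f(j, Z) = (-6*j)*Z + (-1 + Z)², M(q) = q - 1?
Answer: 97344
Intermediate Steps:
M(q) = -1 + q
f(j, Z) = (-1 + Z)² - 6*Z*j (f(j, Z) = -6*Z*j + (-1 + Z)² = (-1 + Z)² - 6*Z*j)
(f(6, -7) + M(-3))² = (((-1 - 7)² - 6*(-7)*6) + (-1 - 3))² = (((-8)² + 252) - 4)² = ((64 + 252) - 4)² = (316 - 4)² = 312² = 97344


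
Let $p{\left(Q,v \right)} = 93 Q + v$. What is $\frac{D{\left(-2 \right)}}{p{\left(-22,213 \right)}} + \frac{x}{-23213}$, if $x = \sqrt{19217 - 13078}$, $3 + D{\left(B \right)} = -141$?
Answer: $\frac{48}{611} - \frac{\sqrt{6139}}{23213} \approx 0.075184$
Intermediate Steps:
$D{\left(B \right)} = -144$ ($D{\left(B \right)} = -3 - 141 = -144$)
$p{\left(Q,v \right)} = v + 93 Q$
$x = \sqrt{6139} \approx 78.352$
$\frac{D{\left(-2 \right)}}{p{\left(-22,213 \right)}} + \frac{x}{-23213} = - \frac{144}{213 + 93 \left(-22\right)} + \frac{\sqrt{6139}}{-23213} = - \frac{144}{213 - 2046} + \sqrt{6139} \left(- \frac{1}{23213}\right) = - \frac{144}{-1833} - \frac{\sqrt{6139}}{23213} = \left(-144\right) \left(- \frac{1}{1833}\right) - \frac{\sqrt{6139}}{23213} = \frac{48}{611} - \frac{\sqrt{6139}}{23213}$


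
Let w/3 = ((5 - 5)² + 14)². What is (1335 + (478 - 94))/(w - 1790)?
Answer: -1719/1202 ≈ -1.4301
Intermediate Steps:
w = 588 (w = 3*((5 - 5)² + 14)² = 3*(0² + 14)² = 3*(0 + 14)² = 3*14² = 3*196 = 588)
(1335 + (478 - 94))/(w - 1790) = (1335 + (478 - 94))/(588 - 1790) = (1335 + 384)/(-1202) = 1719*(-1/1202) = -1719/1202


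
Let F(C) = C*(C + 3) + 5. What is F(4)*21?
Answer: 693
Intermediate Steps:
F(C) = 5 + C*(3 + C) (F(C) = C*(3 + C) + 5 = 5 + C*(3 + C))
F(4)*21 = (5 + 4² + 3*4)*21 = (5 + 16 + 12)*21 = 33*21 = 693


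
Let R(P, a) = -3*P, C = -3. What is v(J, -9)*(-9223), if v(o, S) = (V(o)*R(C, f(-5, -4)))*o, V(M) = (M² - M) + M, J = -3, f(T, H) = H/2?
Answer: 2241189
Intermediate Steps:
f(T, H) = H/2 (f(T, H) = H*(½) = H/2)
V(M) = M²
v(o, S) = 9*o³ (v(o, S) = (o²*(-3*(-3)))*o = (o²*9)*o = (9*o²)*o = 9*o³)
v(J, -9)*(-9223) = (9*(-3)³)*(-9223) = (9*(-27))*(-9223) = -243*(-9223) = 2241189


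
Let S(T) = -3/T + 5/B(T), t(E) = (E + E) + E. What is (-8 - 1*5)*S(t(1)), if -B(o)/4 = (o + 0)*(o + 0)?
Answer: 533/36 ≈ 14.806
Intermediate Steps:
B(o) = -4*o**2 (B(o) = -4*(o + 0)*(o + 0) = -4*o*o = -4*o**2)
t(E) = 3*E (t(E) = 2*E + E = 3*E)
S(T) = -3/T - 5/(4*T**2) (S(T) = -3/T + 5/((-4*T**2)) = -3/T + 5*(-1/(4*T**2)) = -3/T - 5/(4*T**2))
(-8 - 1*5)*S(t(1)) = (-8 - 1*5)*((-5 - 36)/(4*(3*1)**2)) = (-8 - 5)*((1/4)*(-5 - 12*3)/3**2) = -13*(-5 - 36)/(4*9) = -13*(-41)/(4*9) = -13*(-41/36) = 533/36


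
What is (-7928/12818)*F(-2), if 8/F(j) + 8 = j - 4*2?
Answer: 15856/57681 ≈ 0.27489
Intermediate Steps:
F(j) = 8/(-16 + j) (F(j) = 8/(-8 + (j - 4*2)) = 8/(-8 + (j - 8)) = 8/(-8 + (-8 + j)) = 8/(-16 + j))
(-7928/12818)*F(-2) = (-7928/12818)*(8/(-16 - 2)) = (-7928*1/12818)*(8/(-18)) = -31712*(-1)/(6409*18) = -3964/6409*(-4/9) = 15856/57681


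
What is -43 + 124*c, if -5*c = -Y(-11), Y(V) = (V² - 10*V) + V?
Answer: 5413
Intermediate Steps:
Y(V) = V² - 9*V
c = 44 (c = -(-1)*(-11*(-9 - 11))/5 = -(-1)*(-11*(-20))/5 = -(-1)*220/5 = -⅕*(-220) = 44)
-43 + 124*c = -43 + 124*44 = -43 + 5456 = 5413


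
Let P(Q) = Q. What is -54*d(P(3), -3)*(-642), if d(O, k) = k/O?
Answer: -34668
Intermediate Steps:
-54*d(P(3), -3)*(-642) = -(-162)/3*(-642) = -54*(-1)*(-642) = 54*(-642) = -34668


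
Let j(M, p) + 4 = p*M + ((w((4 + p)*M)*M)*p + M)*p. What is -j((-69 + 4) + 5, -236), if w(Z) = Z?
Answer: 46517270884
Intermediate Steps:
j(M, p) = -4 + M*p + p*(M + p*M²*(4 + p)) (j(M, p) = -4 + (p*M + ((((4 + p)*M)*M)*p + M)*p) = -4 + (M*p + (((M*(4 + p))*M)*p + M)*p) = -4 + (M*p + ((M²*(4 + p))*p + M)*p) = -4 + (M*p + (p*M²*(4 + p) + M)*p) = -4 + (M*p + (M + p*M²*(4 + p))*p) = -4 + (M*p + p*(M + p*M²*(4 + p))) = -4 + M*p + p*(M + p*M²*(4 + p)))
-j((-69 + 4) + 5, -236) = -(-4 + 2*((-69 + 4) + 5)*(-236) + ((-69 + 4) + 5)²*(-236)²*(4 - 236)) = -(-4 + 2*(-65 + 5)*(-236) + (-65 + 5)²*55696*(-232)) = -(-4 + 2*(-60)*(-236) + (-60)²*55696*(-232)) = -(-4 + 28320 + 3600*55696*(-232)) = -(-4 + 28320 - 46517299200) = -1*(-46517270884) = 46517270884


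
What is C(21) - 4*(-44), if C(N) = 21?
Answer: 197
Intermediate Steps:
C(21) - 4*(-44) = 21 - 4*(-44) = 21 + 176 = 197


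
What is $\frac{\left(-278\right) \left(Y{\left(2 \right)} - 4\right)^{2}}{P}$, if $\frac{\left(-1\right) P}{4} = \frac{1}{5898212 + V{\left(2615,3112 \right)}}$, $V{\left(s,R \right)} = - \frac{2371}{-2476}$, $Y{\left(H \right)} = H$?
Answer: $\frac{2029952564337}{1238} \approx 1.6397 \cdot 10^{9}$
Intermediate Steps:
$V{\left(s,R \right)} = \frac{2371}{2476}$ ($V{\left(s,R \right)} = \left(-2371\right) \left(- \frac{1}{2476}\right) = \frac{2371}{2476}$)
$P = - \frac{9904}{14603975283}$ ($P = - \frac{4}{5898212 + \frac{2371}{2476}} = - \frac{4}{\frac{14603975283}{2476}} = \left(-4\right) \frac{2476}{14603975283} = - \frac{9904}{14603975283} \approx -6.7817 \cdot 10^{-7}$)
$\frac{\left(-278\right) \left(Y{\left(2 \right)} - 4\right)^{2}}{P} = \frac{\left(-278\right) \left(2 - 4\right)^{2}}{- \frac{9904}{14603975283}} = - 278 \left(-2\right)^{2} \left(- \frac{14603975283}{9904}\right) = \left(-278\right) 4 \left(- \frac{14603975283}{9904}\right) = \left(-1112\right) \left(- \frac{14603975283}{9904}\right) = \frac{2029952564337}{1238}$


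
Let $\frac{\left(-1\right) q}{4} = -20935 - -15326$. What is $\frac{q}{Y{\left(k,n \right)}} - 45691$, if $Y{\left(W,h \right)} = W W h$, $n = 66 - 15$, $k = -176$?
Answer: $- \frac{18045380695}{394944} \approx -45691.0$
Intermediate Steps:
$q = 22436$ ($q = - 4 \left(-20935 - -15326\right) = - 4 \left(-20935 + 15326\right) = \left(-4\right) \left(-5609\right) = 22436$)
$n = 51$
$Y{\left(W,h \right)} = h W^{2}$ ($Y{\left(W,h \right)} = W^{2} h = h W^{2}$)
$\frac{q}{Y{\left(k,n \right)}} - 45691 = \frac{22436}{51 \left(-176\right)^{2}} - 45691 = \frac{22436}{51 \cdot 30976} - 45691 = \frac{22436}{1579776} - 45691 = 22436 \cdot \frac{1}{1579776} - 45691 = \frac{5609}{394944} - 45691 = - \frac{18045380695}{394944}$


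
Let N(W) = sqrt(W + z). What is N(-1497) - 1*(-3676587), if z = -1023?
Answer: 3676587 + 6*I*sqrt(70) ≈ 3.6766e+6 + 50.2*I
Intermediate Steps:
N(W) = sqrt(-1023 + W) (N(W) = sqrt(W - 1023) = sqrt(-1023 + W))
N(-1497) - 1*(-3676587) = sqrt(-1023 - 1497) - 1*(-3676587) = sqrt(-2520) + 3676587 = 6*I*sqrt(70) + 3676587 = 3676587 + 6*I*sqrt(70)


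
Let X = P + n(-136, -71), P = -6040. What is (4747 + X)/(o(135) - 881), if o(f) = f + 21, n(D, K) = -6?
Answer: 1299/725 ≈ 1.7917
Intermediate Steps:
X = -6046 (X = -6040 - 6 = -6046)
o(f) = 21 + f
(4747 + X)/(o(135) - 881) = (4747 - 6046)/((21 + 135) - 881) = -1299/(156 - 881) = -1299/(-725) = -1299*(-1/725) = 1299/725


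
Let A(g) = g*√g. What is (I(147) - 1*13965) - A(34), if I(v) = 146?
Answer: -13819 - 34*√34 ≈ -14017.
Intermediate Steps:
A(g) = g^(3/2)
(I(147) - 1*13965) - A(34) = (146 - 1*13965) - 34^(3/2) = (146 - 13965) - 34*√34 = -13819 - 34*√34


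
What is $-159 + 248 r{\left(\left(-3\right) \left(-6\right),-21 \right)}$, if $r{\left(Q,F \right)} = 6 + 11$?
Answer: $4057$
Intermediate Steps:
$r{\left(Q,F \right)} = 17$
$-159 + 248 r{\left(\left(-3\right) \left(-6\right),-21 \right)} = -159 + 248 \cdot 17 = -159 + 4216 = 4057$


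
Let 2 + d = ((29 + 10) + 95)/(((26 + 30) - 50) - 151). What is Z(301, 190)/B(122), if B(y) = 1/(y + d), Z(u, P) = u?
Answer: 5197066/145 ≈ 35842.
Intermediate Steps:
d = -424/145 (d = -2 + ((29 + 10) + 95)/(((26 + 30) - 50) - 151) = -2 + (39 + 95)/((56 - 50) - 151) = -2 + 134/(6 - 151) = -2 + 134/(-145) = -2 + 134*(-1/145) = -2 - 134/145 = -424/145 ≈ -2.9241)
B(y) = 1/(-424/145 + y) (B(y) = 1/(y - 424/145) = 1/(-424/145 + y))
Z(301, 190)/B(122) = 301/((145/(-424 + 145*122))) = 301/((145/(-424 + 17690))) = 301/((145/17266)) = 301/((145*(1/17266))) = 301/(145/17266) = 301*(17266/145) = 5197066/145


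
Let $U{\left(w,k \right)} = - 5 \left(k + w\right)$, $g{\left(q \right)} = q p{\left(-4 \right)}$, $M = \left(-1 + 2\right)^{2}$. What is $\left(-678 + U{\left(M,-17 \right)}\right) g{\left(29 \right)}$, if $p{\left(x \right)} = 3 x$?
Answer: $208104$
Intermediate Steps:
$M = 1$ ($M = 1^{2} = 1$)
$g{\left(q \right)} = - 12 q$ ($g{\left(q \right)} = q 3 \left(-4\right) = q \left(-12\right) = - 12 q$)
$U{\left(w,k \right)} = - 5 k - 5 w$
$\left(-678 + U{\left(M,-17 \right)}\right) g{\left(29 \right)} = \left(-678 - -80\right) \left(\left(-12\right) 29\right) = \left(-678 + \left(85 - 5\right)\right) \left(-348\right) = \left(-678 + 80\right) \left(-348\right) = \left(-598\right) \left(-348\right) = 208104$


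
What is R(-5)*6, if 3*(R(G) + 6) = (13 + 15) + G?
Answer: 10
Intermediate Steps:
R(G) = 10/3 + G/3 (R(G) = -6 + ((13 + 15) + G)/3 = -6 + (28 + G)/3 = -6 + (28/3 + G/3) = 10/3 + G/3)
R(-5)*6 = (10/3 + (⅓)*(-5))*6 = (10/3 - 5/3)*6 = (5/3)*6 = 10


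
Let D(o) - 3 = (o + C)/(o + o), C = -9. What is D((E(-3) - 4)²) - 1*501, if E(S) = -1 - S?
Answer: -3989/8 ≈ -498.63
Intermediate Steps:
D(o) = 3 + (-9 + o)/(2*o) (D(o) = 3 + (o - 9)/(o + o) = 3 + (-9 + o)/((2*o)) = 3 + (-9 + o)*(1/(2*o)) = 3 + (-9 + o)/(2*o))
D((E(-3) - 4)²) - 1*501 = (-9 + 7*((-1 - 1*(-3)) - 4)²)/(2*(((-1 - 1*(-3)) - 4)²)) - 1*501 = (-9 + 7*((-1 + 3) - 4)²)/(2*(((-1 + 3) - 4)²)) - 501 = (-9 + 7*(2 - 4)²)/(2*((2 - 4)²)) - 501 = (-9 + 7*(-2)²)/(2*((-2)²)) - 501 = (½)*(-9 + 7*4)/4 - 501 = (½)*(¼)*(-9 + 28) - 501 = (½)*(¼)*19 - 501 = 19/8 - 501 = -3989/8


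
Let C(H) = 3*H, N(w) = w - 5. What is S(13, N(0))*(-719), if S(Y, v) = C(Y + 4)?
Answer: -36669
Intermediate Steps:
N(w) = -5 + w
S(Y, v) = 12 + 3*Y (S(Y, v) = 3*(Y + 4) = 3*(4 + Y) = 12 + 3*Y)
S(13, N(0))*(-719) = (12 + 3*13)*(-719) = (12 + 39)*(-719) = 51*(-719) = -36669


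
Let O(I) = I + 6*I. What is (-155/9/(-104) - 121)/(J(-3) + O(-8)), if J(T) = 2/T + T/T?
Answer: 113101/52104 ≈ 2.1707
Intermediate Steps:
J(T) = 1 + 2/T (J(T) = 2/T + 1 = 1 + 2/T)
O(I) = 7*I
(-155/9/(-104) - 121)/(J(-3) + O(-8)) = (-155/9/(-104) - 121)/((2 - 3)/(-3) + 7*(-8)) = (-155*⅑*(-1/104) - 121)/(-⅓*(-1) - 56) = (-155/9*(-1/104) - 121)/(⅓ - 56) = (155/936 - 121)/(-167/3) = -3/167*(-113101/936) = 113101/52104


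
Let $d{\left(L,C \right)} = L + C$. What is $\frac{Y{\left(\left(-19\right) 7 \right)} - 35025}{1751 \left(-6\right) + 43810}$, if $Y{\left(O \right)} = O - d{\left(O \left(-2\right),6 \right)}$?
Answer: $- \frac{17715}{16652} \approx -1.0638$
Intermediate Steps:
$d{\left(L,C \right)} = C + L$
$Y{\left(O \right)} = -6 + 3 O$ ($Y{\left(O \right)} = O - \left(6 + O \left(-2\right)\right) = O - \left(6 - 2 O\right) = O + \left(-6 + 2 O\right) = -6 + 3 O$)
$\frac{Y{\left(\left(-19\right) 7 \right)} - 35025}{1751 \left(-6\right) + 43810} = \frac{\left(-6 + 3 \left(\left(-19\right) 7\right)\right) - 35025}{1751 \left(-6\right) + 43810} = \frac{\left(-6 + 3 \left(-133\right)\right) - 35025}{-10506 + 43810} = \frac{\left(-6 - 399\right) - 35025}{33304} = \left(-405 - 35025\right) \frac{1}{33304} = \left(-35430\right) \frac{1}{33304} = - \frac{17715}{16652}$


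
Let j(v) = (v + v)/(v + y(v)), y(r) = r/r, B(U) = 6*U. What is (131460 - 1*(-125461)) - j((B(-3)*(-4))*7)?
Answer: 129744097/505 ≈ 2.5692e+5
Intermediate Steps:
y(r) = 1
j(v) = 2*v/(1 + v) (j(v) = (v + v)/(v + 1) = (2*v)/(1 + v) = 2*v/(1 + v))
(131460 - 1*(-125461)) - j((B(-3)*(-4))*7) = (131460 - 1*(-125461)) - 2*((6*(-3))*(-4))*7/(1 + ((6*(-3))*(-4))*7) = (131460 + 125461) - 2*-18*(-4)*7/(1 - 18*(-4)*7) = 256921 - 2*72*7/(1 + 72*7) = 256921 - 2*504/(1 + 504) = 256921 - 2*504/505 = 256921 - 1*1008/505 = 256921 - 1008/505 = 129744097/505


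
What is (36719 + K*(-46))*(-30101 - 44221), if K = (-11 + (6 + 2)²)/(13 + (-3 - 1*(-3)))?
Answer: -35296186698/13 ≈ -2.7151e+9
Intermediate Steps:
K = 53/13 (K = (-11 + 8²)/(13 + (-3 + 3)) = (-11 + 64)/(13 + 0) = 53/13 ≈ 4.0769)
(36719 + K*(-46))*(-30101 - 44221) = (36719 + (53/13)*(-46))*(-30101 - 44221) = (36719 - 2438/13)*(-74322) = (474909/13)*(-74322) = -35296186698/13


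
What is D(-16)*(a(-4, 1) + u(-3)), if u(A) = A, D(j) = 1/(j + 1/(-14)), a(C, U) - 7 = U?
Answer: -14/45 ≈ -0.31111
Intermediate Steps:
a(C, U) = 7 + U
D(j) = 1/(-1/14 + j) (D(j) = 1/(j - 1/14) = 1/(-1/14 + j))
D(-16)*(a(-4, 1) + u(-3)) = (14/(-1 + 14*(-16)))*((7 + 1) - 3) = (14/(-1 - 224))*(8 - 3) = (14/(-225))*5 = (14*(-1/225))*5 = -14/225*5 = -14/45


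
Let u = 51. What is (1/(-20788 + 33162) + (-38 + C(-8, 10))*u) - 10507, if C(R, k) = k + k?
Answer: -141372949/12374 ≈ -11425.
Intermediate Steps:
C(R, k) = 2*k
(1/(-20788 + 33162) + (-38 + C(-8, 10))*u) - 10507 = (1/(-20788 + 33162) + (-38 + 2*10)*51) - 10507 = (1/12374 + (-38 + 20)*51) - 10507 = (1/12374 - 18*51) - 10507 = (1/12374 - 918) - 10507 = -11359331/12374 - 10507 = -141372949/12374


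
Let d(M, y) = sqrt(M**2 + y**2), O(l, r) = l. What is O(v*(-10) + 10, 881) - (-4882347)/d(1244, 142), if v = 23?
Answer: -220 + 4882347*sqrt(15677)/156770 ≈ 3679.4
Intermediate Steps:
O(v*(-10) + 10, 881) - (-4882347)/d(1244, 142) = (23*(-10) + 10) - (-4882347)/(sqrt(1244**2 + 142**2)) = (-230 + 10) - (-4882347)/(sqrt(1547536 + 20164)) = -220 - (-4882347)/(sqrt(1567700)) = -220 - (-4882347)/(10*sqrt(15677)) = -220 - (-4882347)*sqrt(15677)/156770 = -220 + 4882347*sqrt(15677)/156770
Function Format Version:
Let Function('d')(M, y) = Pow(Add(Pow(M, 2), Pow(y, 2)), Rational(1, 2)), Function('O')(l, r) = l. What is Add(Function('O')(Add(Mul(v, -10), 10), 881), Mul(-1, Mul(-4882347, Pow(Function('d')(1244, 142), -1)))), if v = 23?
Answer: Add(-220, Mul(Rational(4882347, 156770), Pow(15677, Rational(1, 2)))) ≈ 3679.4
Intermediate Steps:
Add(Function('O')(Add(Mul(v, -10), 10), 881), Mul(-1, Mul(-4882347, Pow(Function('d')(1244, 142), -1)))) = Add(Add(Mul(23, -10), 10), Mul(-1, Mul(-4882347, Pow(Pow(Add(Pow(1244, 2), Pow(142, 2)), Rational(1, 2)), -1)))) = Add(Add(-230, 10), Mul(-1, Mul(-4882347, Pow(Pow(Add(1547536, 20164), Rational(1, 2)), -1)))) = Add(-220, Mul(-1, Mul(-4882347, Pow(Pow(1567700, Rational(1, 2)), -1)))) = Add(-220, Mul(-1, Mul(-4882347, Pow(Mul(10, Pow(15677, Rational(1, 2))), -1)))) = Add(-220, Mul(-1, Mul(-4882347, Mul(Rational(1, 156770), Pow(15677, Rational(1, 2)))))) = Add(-220, Mul(-1, Mul(Rational(-4882347, 156770), Pow(15677, Rational(1, 2))))) = Add(-220, Mul(Rational(4882347, 156770), Pow(15677, Rational(1, 2))))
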